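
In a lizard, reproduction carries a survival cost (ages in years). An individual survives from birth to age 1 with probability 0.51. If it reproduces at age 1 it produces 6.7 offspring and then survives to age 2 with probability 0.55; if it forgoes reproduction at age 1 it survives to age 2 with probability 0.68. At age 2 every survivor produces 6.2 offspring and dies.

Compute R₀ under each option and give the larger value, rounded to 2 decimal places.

breed at age 1: R₀ = 0.51 × (6.7 + 0.55 × 6.2) = 0.51 × 10.1100 = 5.1561
delay to age 2: R₀ = 0.51 × (0.68 × 6.2) = 0.51 × 4.2160 = 2.1502
Higher: breed at age 1 (5.1561).

5.16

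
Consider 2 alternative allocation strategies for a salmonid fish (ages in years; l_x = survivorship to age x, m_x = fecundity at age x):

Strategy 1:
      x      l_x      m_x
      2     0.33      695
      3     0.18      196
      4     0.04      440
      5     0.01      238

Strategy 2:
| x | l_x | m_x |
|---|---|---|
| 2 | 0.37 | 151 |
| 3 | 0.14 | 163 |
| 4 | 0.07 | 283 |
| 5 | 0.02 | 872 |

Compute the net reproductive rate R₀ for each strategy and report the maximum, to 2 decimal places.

Strategy 1: R₀ = 0.33×695 + 0.18×196 + 0.04×440 + 0.01×238 = 284.6100
Strategy 2: R₀ = 0.37×151 + 0.14×163 + 0.07×283 + 0.02×872 = 115.9400
Highest R₀: strategy 1 with 284.6100.

284.61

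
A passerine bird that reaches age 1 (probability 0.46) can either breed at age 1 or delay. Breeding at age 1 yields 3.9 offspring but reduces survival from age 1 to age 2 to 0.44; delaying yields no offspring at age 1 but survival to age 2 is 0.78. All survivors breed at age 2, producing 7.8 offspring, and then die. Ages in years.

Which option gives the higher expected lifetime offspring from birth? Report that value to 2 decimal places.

breed at age 1: R₀ = 0.46 × (3.9 + 0.44 × 7.8) = 0.46 × 7.3320 = 3.3727
delay to age 2: R₀ = 0.46 × (0.78 × 7.8) = 0.46 × 6.0840 = 2.7986
Higher: breed at age 1 (3.3727).

3.37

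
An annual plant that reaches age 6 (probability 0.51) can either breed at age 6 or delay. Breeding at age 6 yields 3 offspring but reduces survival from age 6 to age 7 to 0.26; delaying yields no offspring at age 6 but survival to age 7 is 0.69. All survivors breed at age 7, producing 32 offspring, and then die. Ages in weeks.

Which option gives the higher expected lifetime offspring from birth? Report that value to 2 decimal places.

breed at age 6: R₀ = 0.51 × (3 + 0.26 × 32) = 0.51 × 11.3200 = 5.7732
delay to age 7: R₀ = 0.51 × (0.69 × 32) = 0.51 × 22.0800 = 11.2608
Higher: delay to age 7 (11.2608).

11.26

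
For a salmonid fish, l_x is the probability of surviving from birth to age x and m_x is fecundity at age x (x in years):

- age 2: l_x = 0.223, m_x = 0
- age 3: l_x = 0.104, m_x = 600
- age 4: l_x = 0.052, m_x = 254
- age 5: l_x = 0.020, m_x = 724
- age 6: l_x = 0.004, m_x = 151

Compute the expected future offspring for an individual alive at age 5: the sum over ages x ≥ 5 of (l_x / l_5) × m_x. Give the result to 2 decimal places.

l_5 = 0.020. Conditional survival from age 5 to x is l_x / l_5.
  x=5: (0.020/0.020) × 724 = 724.0000
  x=6: (0.004/0.020) × 151 = 30.2000
Sum = 724.0000 + 30.2000 = 754.2000

754.20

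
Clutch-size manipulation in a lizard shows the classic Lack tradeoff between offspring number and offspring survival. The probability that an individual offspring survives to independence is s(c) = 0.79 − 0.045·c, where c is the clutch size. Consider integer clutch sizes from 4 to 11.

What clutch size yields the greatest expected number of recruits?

Expected recruits = c × s(c):
  c=4: 4 × 0.610 = 2.440
  c=5: 5 × 0.565 = 2.825
  c=6: 6 × 0.520 = 3.120
  c=7: 7 × 0.475 = 3.325
  c=8: 8 × 0.430 = 3.440
  c=9: 9 × 0.385 = 3.465
  c=10: 10 × 0.340 = 3.400
  c=11: 11 × 0.295 = 3.245
Maximum at c = 9 (3.465 recruits).

9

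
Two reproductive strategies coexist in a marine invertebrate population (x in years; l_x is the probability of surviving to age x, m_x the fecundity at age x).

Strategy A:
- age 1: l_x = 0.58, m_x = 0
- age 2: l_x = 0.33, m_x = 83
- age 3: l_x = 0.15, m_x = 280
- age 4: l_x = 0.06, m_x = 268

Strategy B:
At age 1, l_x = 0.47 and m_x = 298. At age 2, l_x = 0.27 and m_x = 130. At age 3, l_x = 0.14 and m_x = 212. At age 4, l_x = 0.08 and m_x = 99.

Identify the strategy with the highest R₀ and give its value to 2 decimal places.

212.76

Strategy A: R₀ = 0.58×0 + 0.33×83 + 0.15×280 + 0.06×268 = 85.4700
Strategy B: R₀ = 0.47×298 + 0.27×130 + 0.14×212 + 0.08×99 = 212.7600
Highest R₀: strategy B with 212.7600.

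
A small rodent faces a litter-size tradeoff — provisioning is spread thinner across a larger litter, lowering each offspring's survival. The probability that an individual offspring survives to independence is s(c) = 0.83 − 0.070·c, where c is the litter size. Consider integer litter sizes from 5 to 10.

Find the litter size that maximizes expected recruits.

Expected recruits = c × s(c):
  c=5: 5 × 0.480 = 2.400
  c=6: 6 × 0.410 = 2.460
  c=7: 7 × 0.340 = 2.380
  c=8: 8 × 0.270 = 2.160
  c=9: 9 × 0.200 = 1.800
  c=10: 10 × 0.130 = 1.300
Maximum at c = 6 (2.460 recruits).

6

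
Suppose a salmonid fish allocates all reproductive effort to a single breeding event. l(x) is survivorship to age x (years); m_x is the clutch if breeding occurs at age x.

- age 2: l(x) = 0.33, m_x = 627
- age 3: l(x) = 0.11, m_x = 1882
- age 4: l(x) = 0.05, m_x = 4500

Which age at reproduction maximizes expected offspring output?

4

Expected offspring if breeding at age x = l(x) × m_x:
  age 2: 0.33 × 627 = 206.910
  age 3: 0.11 × 1882 = 207.020
  age 4: 0.05 × 4500 = 225.000
Maximum at age 4 (225.000).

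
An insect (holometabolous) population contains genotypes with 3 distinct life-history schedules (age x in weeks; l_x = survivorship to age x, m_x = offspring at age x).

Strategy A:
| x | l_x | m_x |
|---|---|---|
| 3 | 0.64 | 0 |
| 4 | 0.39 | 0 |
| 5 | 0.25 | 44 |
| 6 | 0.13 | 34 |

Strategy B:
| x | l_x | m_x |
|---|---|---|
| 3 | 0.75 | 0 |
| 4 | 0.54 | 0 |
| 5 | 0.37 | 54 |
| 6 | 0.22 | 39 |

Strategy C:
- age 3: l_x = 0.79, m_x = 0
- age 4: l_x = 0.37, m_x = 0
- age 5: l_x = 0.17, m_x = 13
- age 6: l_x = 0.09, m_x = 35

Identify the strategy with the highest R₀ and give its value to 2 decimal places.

28.56

Strategy A: R₀ = 0.64×0 + 0.39×0 + 0.25×44 + 0.13×34 = 15.4200
Strategy B: R₀ = 0.75×0 + 0.54×0 + 0.37×54 + 0.22×39 = 28.5600
Strategy C: R₀ = 0.79×0 + 0.37×0 + 0.17×13 + 0.09×35 = 5.3600
Highest R₀: strategy B with 28.5600.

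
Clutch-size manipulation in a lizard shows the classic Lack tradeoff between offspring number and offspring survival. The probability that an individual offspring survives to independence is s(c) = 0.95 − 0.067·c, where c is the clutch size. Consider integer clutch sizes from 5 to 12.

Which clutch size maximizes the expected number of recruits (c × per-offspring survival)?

7

Expected recruits = c × s(c):
  c=5: 5 × 0.615 = 3.075
  c=6: 6 × 0.548 = 3.288
  c=7: 7 × 0.481 = 3.367
  c=8: 8 × 0.414 = 3.312
  c=9: 9 × 0.347 = 3.123
  c=10: 10 × 0.280 = 2.800
  c=11: 11 × 0.213 = 2.343
  c=12: 12 × 0.146 = 1.752
Maximum at c = 7 (3.367 recruits).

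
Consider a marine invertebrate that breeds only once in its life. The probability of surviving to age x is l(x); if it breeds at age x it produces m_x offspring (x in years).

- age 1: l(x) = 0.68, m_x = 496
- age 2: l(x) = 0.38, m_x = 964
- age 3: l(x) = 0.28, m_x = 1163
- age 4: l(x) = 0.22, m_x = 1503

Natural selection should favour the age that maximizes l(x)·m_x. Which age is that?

Expected offspring if breeding at age x = l(x) × m_x:
  age 1: 0.68 × 496 = 337.280
  age 2: 0.38 × 964 = 366.320
  age 3: 0.28 × 1163 = 325.640
  age 4: 0.22 × 1503 = 330.660
Maximum at age 2 (366.320).

2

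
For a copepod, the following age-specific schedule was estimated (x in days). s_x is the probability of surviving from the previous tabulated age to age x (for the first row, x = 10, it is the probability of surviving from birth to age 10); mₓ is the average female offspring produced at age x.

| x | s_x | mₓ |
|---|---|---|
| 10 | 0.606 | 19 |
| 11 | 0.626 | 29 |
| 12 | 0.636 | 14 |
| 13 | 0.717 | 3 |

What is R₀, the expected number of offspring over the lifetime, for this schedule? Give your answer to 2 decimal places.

Survivorship from birth: l_x = s_10·s_11·…·s_x.
  l_10 = 0.60600
  l_11 = 0.37936
  l_12 = 0.24127
  l_13 = 0.17299
R₀ = Σ l_x mₓ:
  age 10: 0.60600 × 19 = 11.5140
  age 11: 0.37936 × 29 = 11.0014
  age 12: 0.24127 × 14 = 3.3778
  age 13: 0.17299 × 3 = 0.5190
R₀ = 11.5140 + 11.0014 + 3.3778 + 0.5190 = 26.4122

26.41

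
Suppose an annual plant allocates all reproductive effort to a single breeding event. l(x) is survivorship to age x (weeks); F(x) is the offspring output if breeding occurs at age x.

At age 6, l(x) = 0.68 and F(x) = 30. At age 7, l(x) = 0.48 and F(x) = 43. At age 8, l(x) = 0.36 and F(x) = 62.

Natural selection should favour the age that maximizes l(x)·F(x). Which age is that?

Expected offspring if breeding at age x = l(x) × F(x):
  age 6: 0.68 × 30 = 20.400
  age 7: 0.48 × 43 = 20.640
  age 8: 0.36 × 62 = 22.320
Maximum at age 8 (22.320).

8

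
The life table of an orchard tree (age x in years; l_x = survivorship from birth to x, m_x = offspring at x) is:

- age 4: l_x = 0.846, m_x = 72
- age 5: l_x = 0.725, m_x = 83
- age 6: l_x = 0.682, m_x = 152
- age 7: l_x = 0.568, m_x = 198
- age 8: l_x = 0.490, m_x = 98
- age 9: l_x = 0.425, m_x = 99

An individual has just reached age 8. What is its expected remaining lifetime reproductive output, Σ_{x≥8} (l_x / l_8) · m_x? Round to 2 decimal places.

183.87

l_8 = 0.490. Conditional survival from age 8 to x is l_x / l_8.
  x=8: (0.490/0.490) × 98 = 98.0000
  x=9: (0.425/0.490) × 99 = 85.8673
Sum = 98.0000 + 85.8673 = 183.8673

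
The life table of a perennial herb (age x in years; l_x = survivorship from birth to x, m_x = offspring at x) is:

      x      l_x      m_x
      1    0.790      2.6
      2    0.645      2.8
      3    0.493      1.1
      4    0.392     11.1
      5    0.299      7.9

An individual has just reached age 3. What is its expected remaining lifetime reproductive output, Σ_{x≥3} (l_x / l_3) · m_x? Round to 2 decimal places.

l_3 = 0.493. Conditional survival from age 3 to x is l_x / l_3.
  x=3: (0.493/0.493) × 1.1 = 1.1000
  x=4: (0.392/0.493) × 11.1 = 8.8260
  x=5: (0.299/0.493) × 7.9 = 4.7913
Sum = 1.1000 + 8.8260 + 4.7913 = 14.7172

14.72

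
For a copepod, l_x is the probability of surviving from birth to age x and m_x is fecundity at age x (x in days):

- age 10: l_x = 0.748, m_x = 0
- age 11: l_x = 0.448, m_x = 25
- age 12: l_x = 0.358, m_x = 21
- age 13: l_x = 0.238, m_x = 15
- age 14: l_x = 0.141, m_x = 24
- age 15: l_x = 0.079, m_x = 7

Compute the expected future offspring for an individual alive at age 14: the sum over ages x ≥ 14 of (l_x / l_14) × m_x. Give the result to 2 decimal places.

l_14 = 0.141. Conditional survival from age 14 to x is l_x / l_14.
  x=14: (0.141/0.141) × 24 = 24.0000
  x=15: (0.079/0.141) × 7 = 3.9220
Sum = 24.0000 + 3.9220 = 27.9220

27.92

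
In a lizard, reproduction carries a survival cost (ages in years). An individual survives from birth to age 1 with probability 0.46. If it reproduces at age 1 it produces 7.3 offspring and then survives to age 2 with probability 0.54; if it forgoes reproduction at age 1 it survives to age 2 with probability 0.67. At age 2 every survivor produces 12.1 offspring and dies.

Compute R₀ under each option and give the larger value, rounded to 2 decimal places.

breed at age 1: R₀ = 0.46 × (7.3 + 0.54 × 12.1) = 0.46 × 13.8340 = 6.3636
delay to age 2: R₀ = 0.46 × (0.67 × 12.1) = 0.46 × 8.1070 = 3.7292
Higher: breed at age 1 (6.3636).

6.36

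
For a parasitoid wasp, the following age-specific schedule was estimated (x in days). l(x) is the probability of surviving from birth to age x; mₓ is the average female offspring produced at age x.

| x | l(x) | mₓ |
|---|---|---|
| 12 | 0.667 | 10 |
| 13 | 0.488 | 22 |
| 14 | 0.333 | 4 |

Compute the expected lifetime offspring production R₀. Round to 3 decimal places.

R₀ = Σ l(x) mₓ:
  age 12: 0.667 × 10 = 6.6700
  age 13: 0.488 × 22 = 10.7360
  age 14: 0.333 × 4 = 1.3320
R₀ = 6.6700 + 10.7360 + 1.3320 = 18.7380

18.738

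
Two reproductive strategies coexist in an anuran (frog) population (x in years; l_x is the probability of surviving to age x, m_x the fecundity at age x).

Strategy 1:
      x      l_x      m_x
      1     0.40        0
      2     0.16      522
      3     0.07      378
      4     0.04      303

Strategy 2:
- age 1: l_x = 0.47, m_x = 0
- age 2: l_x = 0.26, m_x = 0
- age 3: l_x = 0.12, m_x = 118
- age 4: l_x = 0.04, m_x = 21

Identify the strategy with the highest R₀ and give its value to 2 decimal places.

Strategy 1: R₀ = 0.40×0 + 0.16×522 + 0.07×378 + 0.04×303 = 122.1000
Strategy 2: R₀ = 0.47×0 + 0.26×0 + 0.12×118 + 0.04×21 = 15.0000
Highest R₀: strategy 1 with 122.1000.

122.10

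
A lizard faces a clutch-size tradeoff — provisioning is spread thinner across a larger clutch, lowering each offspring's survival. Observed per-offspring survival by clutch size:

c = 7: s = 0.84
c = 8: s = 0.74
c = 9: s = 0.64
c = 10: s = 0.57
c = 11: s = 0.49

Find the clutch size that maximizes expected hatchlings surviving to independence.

Expected hatchlings surviving to independence = c × s(c):
  c=7: 7 × 0.84 = 5.880
  c=8: 8 × 0.74 = 5.920
  c=9: 9 × 0.64 = 5.760
  c=10: 10 × 0.57 = 5.700
  c=11: 11 × 0.49 = 5.390
Maximum at c = 8 (5.920 hatchlings surviving to independence).

8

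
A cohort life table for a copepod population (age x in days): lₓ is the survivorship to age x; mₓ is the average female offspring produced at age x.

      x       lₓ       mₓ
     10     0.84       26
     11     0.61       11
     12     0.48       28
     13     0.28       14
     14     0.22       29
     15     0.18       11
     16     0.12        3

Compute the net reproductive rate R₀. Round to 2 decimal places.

54.63

R₀ = Σ lₓ mₓ:
  age 10: 0.84 × 26 = 21.8400
  age 11: 0.61 × 11 = 6.7100
  age 12: 0.48 × 28 = 13.4400
  age 13: 0.28 × 14 = 3.9200
  age 14: 0.22 × 29 = 6.3800
  age 15: 0.18 × 11 = 1.9800
  age 16: 0.12 × 3 = 0.3600
R₀ = 21.8400 + 6.7100 + 13.4400 + 3.9200 + 6.3800 + 1.9800 + 0.3600 = 54.6300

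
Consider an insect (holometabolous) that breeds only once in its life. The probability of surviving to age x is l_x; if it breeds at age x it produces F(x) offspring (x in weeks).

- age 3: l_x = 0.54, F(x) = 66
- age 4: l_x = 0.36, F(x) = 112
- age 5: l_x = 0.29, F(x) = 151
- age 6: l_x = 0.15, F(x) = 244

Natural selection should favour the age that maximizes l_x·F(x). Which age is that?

5

Expected offspring if breeding at age x = l_x × F(x):
  age 3: 0.54 × 66 = 35.640
  age 4: 0.36 × 112 = 40.320
  age 5: 0.29 × 151 = 43.790
  age 6: 0.15 × 244 = 36.600
Maximum at age 5 (43.790).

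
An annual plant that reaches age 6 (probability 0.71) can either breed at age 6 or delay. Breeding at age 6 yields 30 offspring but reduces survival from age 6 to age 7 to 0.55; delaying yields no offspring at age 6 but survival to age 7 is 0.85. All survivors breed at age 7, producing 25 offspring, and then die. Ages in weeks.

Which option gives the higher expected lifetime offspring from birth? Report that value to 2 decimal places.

31.06

breed at age 6: R₀ = 0.71 × (30 + 0.55 × 25) = 0.71 × 43.7500 = 31.0625
delay to age 7: R₀ = 0.71 × (0.85 × 25) = 0.71 × 21.2500 = 15.0875
Higher: breed at age 6 (31.0625).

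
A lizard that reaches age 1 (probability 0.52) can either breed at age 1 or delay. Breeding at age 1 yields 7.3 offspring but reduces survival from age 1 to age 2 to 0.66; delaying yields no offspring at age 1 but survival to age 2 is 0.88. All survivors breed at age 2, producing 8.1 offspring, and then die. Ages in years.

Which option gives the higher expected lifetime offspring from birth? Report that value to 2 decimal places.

6.58

breed at age 1: R₀ = 0.52 × (7.3 + 0.66 × 8.1) = 0.52 × 12.6460 = 6.5759
delay to age 2: R₀ = 0.52 × (0.88 × 8.1) = 0.52 × 7.1280 = 3.7066
Higher: breed at age 1 (6.5759).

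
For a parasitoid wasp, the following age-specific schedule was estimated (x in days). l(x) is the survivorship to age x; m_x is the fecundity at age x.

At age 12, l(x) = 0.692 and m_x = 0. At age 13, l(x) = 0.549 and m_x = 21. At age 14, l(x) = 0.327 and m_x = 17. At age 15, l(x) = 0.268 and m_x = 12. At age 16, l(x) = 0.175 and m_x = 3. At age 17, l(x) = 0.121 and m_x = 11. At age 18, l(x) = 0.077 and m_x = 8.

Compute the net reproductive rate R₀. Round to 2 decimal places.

22.78

R₀ = Σ l(x) m_x:
  age 12: 0.692 × 0 = 0.0000
  age 13: 0.549 × 21 = 11.5290
  age 14: 0.327 × 17 = 5.5590
  age 15: 0.268 × 12 = 3.2160
  age 16: 0.175 × 3 = 0.5250
  age 17: 0.121 × 11 = 1.3310
  age 18: 0.077 × 8 = 0.6160
R₀ = 0.0000 + 11.5290 + 5.5590 + 3.2160 + 0.5250 + 1.3310 + 0.6160 = 22.7760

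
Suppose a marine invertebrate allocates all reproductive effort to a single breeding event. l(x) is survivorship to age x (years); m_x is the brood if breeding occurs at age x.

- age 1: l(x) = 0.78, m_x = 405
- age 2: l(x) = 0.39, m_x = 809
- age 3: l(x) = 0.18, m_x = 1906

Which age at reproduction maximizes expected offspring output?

Expected offspring if breeding at age x = l(x) × m_x:
  age 1: 0.78 × 405 = 315.900
  age 2: 0.39 × 809 = 315.510
  age 3: 0.18 × 1906 = 343.080
Maximum at age 3 (343.080).

3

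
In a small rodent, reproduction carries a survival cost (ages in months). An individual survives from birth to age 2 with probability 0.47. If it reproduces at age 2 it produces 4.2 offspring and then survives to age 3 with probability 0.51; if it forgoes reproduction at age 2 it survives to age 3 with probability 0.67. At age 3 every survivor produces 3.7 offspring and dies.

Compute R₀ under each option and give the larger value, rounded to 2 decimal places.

breed at age 2: R₀ = 0.47 × (4.2 + 0.51 × 3.7) = 0.47 × 6.0870 = 2.8609
delay to age 3: R₀ = 0.47 × (0.67 × 3.7) = 0.47 × 2.4790 = 1.1651
Higher: breed at age 2 (2.8609).

2.86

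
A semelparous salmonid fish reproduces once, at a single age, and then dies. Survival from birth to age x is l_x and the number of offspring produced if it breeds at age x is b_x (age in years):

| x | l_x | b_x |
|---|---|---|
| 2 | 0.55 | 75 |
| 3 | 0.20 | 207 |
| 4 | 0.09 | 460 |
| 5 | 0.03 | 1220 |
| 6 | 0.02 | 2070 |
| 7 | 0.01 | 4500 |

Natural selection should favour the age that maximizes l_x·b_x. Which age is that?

Expected offspring if breeding at age x = l_x × b_x:
  age 2: 0.55 × 75 = 41.250
  age 3: 0.20 × 207 = 41.400
  age 4: 0.09 × 460 = 41.400
  age 5: 0.03 × 1220 = 36.600
  age 6: 0.02 × 2070 = 41.400
  age 7: 0.01 × 4500 = 45.000
Maximum at age 7 (45.000).

7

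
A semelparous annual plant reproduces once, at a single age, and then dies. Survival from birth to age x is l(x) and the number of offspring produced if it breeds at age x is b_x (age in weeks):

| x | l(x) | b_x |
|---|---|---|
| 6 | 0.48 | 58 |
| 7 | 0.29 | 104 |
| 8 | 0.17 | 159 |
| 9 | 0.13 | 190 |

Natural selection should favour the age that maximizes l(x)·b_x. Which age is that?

7

Expected offspring if breeding at age x = l(x) × b_x:
  age 6: 0.48 × 58 = 27.840
  age 7: 0.29 × 104 = 30.160
  age 8: 0.17 × 159 = 27.030
  age 9: 0.13 × 190 = 24.700
Maximum at age 7 (30.160).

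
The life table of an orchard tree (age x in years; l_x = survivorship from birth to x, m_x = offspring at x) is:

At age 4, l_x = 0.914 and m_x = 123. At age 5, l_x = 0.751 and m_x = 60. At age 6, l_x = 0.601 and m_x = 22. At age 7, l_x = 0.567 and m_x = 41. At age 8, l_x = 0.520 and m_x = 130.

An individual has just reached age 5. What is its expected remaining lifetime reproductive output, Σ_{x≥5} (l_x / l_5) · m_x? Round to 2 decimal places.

198.57

l_5 = 0.751. Conditional survival from age 5 to x is l_x / l_5.
  x=5: (0.751/0.751) × 60 = 60.0000
  x=6: (0.601/0.751) × 22 = 17.6059
  x=7: (0.567/0.751) × 41 = 30.9547
  x=8: (0.520/0.751) × 130 = 90.0133
Sum = 60.0000 + 17.6059 + 30.9547 + 90.0133 = 198.5739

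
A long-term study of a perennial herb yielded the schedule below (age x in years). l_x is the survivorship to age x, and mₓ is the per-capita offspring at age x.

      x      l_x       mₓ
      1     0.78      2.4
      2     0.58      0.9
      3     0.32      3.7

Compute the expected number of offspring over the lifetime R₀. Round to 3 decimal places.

3.578

R₀ = Σ l_x mₓ:
  age 1: 0.78 × 2.4 = 1.8720
  age 2: 0.58 × 0.9 = 0.5220
  age 3: 0.32 × 3.7 = 1.1840
R₀ = 1.8720 + 0.5220 + 1.1840 = 3.5780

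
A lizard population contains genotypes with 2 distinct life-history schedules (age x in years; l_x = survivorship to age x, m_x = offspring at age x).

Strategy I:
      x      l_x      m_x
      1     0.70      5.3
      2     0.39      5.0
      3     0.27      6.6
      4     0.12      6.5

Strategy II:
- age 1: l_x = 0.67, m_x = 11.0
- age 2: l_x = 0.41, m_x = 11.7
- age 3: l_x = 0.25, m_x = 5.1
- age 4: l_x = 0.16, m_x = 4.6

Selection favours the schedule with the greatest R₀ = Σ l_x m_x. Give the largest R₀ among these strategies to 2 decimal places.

Strategy I: R₀ = 0.70×5.3 + 0.39×5.0 + 0.27×6.6 + 0.12×6.5 = 8.2220
Strategy II: R₀ = 0.67×11.0 + 0.41×11.7 + 0.25×5.1 + 0.16×4.6 = 14.1780
Highest R₀: strategy II with 14.1780.

14.18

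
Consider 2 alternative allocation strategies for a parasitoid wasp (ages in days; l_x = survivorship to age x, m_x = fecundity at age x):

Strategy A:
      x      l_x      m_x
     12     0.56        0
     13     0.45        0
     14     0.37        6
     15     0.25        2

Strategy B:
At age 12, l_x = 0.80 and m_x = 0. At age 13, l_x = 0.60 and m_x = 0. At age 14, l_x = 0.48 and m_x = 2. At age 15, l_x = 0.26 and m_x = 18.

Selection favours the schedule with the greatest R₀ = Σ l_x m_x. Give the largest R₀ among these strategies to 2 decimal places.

5.64

Strategy A: R₀ = 0.56×0 + 0.45×0 + 0.37×6 + 0.25×2 = 2.7200
Strategy B: R₀ = 0.80×0 + 0.60×0 + 0.48×2 + 0.26×18 = 5.6400
Highest R₀: strategy B with 5.6400.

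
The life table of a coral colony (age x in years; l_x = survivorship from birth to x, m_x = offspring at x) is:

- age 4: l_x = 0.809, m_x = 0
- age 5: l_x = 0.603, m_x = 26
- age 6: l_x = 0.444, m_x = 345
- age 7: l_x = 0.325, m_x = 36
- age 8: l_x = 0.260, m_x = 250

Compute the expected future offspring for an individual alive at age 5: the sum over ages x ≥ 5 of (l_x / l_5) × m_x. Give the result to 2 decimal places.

l_5 = 0.603. Conditional survival from age 5 to x is l_x / l_5.
  x=5: (0.603/0.603) × 26 = 26.0000
  x=6: (0.444/0.603) × 345 = 254.0299
  x=7: (0.325/0.603) × 36 = 19.4030
  x=8: (0.260/0.603) × 250 = 107.7944
Sum = 26.0000 + 254.0299 + 19.4030 + 107.7944 = 407.2272

407.23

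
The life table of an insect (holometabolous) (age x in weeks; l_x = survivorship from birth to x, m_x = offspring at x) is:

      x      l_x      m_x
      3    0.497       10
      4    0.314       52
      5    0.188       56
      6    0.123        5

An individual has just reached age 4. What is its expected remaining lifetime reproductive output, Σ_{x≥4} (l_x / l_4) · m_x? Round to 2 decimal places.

l_4 = 0.314. Conditional survival from age 4 to x is l_x / l_4.
  x=4: (0.314/0.314) × 52 = 52.0000
  x=5: (0.188/0.314) × 56 = 33.5287
  x=6: (0.123/0.314) × 5 = 1.9586
Sum = 52.0000 + 33.5287 + 1.9586 = 87.4873

87.49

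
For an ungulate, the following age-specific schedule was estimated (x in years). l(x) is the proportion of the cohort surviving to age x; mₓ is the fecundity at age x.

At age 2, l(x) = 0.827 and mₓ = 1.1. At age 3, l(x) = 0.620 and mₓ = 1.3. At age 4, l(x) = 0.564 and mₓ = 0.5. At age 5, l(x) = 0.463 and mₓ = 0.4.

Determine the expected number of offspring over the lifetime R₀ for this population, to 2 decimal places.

2.18

R₀ = Σ l(x) mₓ:
  age 2: 0.827 × 1.1 = 0.9097
  age 3: 0.620 × 1.3 = 0.8060
  age 4: 0.564 × 0.5 = 0.2820
  age 5: 0.463 × 0.4 = 0.1852
R₀ = 0.9097 + 0.8060 + 0.2820 + 0.1852 = 2.1829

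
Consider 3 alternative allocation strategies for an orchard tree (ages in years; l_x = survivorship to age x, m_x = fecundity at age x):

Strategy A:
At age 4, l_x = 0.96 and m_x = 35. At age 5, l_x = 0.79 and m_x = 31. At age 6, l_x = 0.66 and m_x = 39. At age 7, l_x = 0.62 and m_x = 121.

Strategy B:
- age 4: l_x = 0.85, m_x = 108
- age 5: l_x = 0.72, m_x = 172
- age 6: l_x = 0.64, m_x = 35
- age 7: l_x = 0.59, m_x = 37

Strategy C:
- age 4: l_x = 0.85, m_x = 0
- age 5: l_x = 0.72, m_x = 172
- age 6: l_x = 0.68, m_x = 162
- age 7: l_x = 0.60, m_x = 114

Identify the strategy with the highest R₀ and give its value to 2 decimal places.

302.40

Strategy A: R₀ = 0.96×35 + 0.79×31 + 0.66×39 + 0.62×121 = 158.8500
Strategy B: R₀ = 0.85×108 + 0.72×172 + 0.64×35 + 0.59×37 = 259.8700
Strategy C: R₀ = 0.85×0 + 0.72×172 + 0.68×162 + 0.60×114 = 302.4000
Highest R₀: strategy C with 302.4000.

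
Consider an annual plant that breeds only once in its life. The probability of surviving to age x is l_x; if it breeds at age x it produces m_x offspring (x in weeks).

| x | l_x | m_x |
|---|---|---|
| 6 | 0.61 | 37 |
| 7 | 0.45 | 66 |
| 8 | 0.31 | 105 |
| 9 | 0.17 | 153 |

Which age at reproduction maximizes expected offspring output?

Expected offspring if breeding at age x = l_x × m_x:
  age 6: 0.61 × 37 = 22.570
  age 7: 0.45 × 66 = 29.700
  age 8: 0.31 × 105 = 32.550
  age 9: 0.17 × 153 = 26.010
Maximum at age 8 (32.550).

8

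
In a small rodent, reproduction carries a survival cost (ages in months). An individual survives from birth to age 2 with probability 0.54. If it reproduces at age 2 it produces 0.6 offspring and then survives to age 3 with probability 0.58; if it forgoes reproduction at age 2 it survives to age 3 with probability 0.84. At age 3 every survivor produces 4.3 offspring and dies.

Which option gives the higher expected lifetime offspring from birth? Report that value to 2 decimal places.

breed at age 2: R₀ = 0.54 × (0.6 + 0.58 × 4.3) = 0.54 × 3.0940 = 1.6708
delay to age 3: R₀ = 0.54 × (0.84 × 4.3) = 0.54 × 3.6120 = 1.9505
Higher: delay to age 3 (1.9505).

1.95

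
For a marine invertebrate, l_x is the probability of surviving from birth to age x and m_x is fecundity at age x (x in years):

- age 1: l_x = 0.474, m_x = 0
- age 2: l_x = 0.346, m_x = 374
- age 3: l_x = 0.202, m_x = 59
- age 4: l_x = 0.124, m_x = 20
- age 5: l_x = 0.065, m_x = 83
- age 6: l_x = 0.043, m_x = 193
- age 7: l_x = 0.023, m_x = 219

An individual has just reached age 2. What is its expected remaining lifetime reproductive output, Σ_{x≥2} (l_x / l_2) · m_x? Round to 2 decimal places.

l_2 = 0.346. Conditional survival from age 2 to x is l_x / l_2.
  x=2: (0.346/0.346) × 374 = 374.0000
  x=3: (0.202/0.346) × 59 = 34.4451
  x=4: (0.124/0.346) × 20 = 7.1676
  x=5: (0.065/0.346) × 83 = 15.5925
  x=6: (0.043/0.346) × 193 = 23.9855
  x=7: (0.023/0.346) × 219 = 14.5578
Sum = 374.0000 + 34.4451 + 7.1676 + 15.5925 + 23.9855 + 14.5578 = 469.7486

469.75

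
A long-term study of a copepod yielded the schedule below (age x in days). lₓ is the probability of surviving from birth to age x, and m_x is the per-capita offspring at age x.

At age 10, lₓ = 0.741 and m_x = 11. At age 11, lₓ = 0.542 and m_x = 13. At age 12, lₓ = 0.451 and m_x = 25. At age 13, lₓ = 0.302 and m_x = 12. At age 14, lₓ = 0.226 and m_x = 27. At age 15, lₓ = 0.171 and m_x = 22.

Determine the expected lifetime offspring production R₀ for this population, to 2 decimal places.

R₀ = Σ lₓ m_x:
  age 10: 0.741 × 11 = 8.1510
  age 11: 0.542 × 13 = 7.0460
  age 12: 0.451 × 25 = 11.2750
  age 13: 0.302 × 12 = 3.6240
  age 14: 0.226 × 27 = 6.1020
  age 15: 0.171 × 22 = 3.7620
R₀ = 8.1510 + 7.0460 + 11.2750 + 3.6240 + 6.1020 + 3.7620 = 39.9600

39.96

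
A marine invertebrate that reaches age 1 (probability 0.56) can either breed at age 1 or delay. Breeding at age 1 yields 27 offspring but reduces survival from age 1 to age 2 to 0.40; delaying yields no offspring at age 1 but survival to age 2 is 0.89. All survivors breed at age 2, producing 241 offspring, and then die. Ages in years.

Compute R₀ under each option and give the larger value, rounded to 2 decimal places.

breed at age 1: R₀ = 0.56 × (27 + 0.40 × 241) = 0.56 × 123.4000 = 69.1040
delay to age 2: R₀ = 0.56 × (0.89 × 241) = 0.56 × 214.4900 = 120.1144
Higher: delay to age 2 (120.1144).

120.11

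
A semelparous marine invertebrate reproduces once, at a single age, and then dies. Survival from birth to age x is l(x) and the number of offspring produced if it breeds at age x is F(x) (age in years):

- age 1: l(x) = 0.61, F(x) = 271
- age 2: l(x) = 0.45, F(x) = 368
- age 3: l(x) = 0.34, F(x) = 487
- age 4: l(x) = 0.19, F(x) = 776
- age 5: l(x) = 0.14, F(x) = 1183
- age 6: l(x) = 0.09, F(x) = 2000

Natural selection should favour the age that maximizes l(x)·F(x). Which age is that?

Expected offspring if breeding at age x = l(x) × F(x):
  age 1: 0.61 × 271 = 165.310
  age 2: 0.45 × 368 = 165.600
  age 3: 0.34 × 487 = 165.580
  age 4: 0.19 × 776 = 147.440
  age 5: 0.14 × 1183 = 165.620
  age 6: 0.09 × 2000 = 180.000
Maximum at age 6 (180.000).

6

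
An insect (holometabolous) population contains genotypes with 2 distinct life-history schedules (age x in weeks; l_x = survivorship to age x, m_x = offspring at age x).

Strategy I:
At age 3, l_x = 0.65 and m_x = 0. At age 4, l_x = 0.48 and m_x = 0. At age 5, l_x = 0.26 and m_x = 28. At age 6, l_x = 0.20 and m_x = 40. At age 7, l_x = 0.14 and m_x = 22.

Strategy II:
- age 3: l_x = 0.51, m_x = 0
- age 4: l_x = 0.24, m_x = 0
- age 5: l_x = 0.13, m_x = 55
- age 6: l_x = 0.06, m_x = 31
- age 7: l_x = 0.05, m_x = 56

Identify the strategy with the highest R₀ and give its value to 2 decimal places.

Strategy I: R₀ = 0.65×0 + 0.48×0 + 0.26×28 + 0.20×40 + 0.14×22 = 18.3600
Strategy II: R₀ = 0.51×0 + 0.24×0 + 0.13×55 + 0.06×31 + 0.05×56 = 11.8100
Highest R₀: strategy I with 18.3600.

18.36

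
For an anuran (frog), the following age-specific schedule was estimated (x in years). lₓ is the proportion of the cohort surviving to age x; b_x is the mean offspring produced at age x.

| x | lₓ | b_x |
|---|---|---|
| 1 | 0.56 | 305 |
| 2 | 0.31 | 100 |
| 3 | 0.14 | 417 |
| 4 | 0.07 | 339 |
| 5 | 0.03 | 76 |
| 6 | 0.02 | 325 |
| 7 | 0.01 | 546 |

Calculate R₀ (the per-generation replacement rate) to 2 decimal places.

R₀ = Σ lₓ b_x:
  age 1: 0.56 × 305 = 170.8000
  age 2: 0.31 × 100 = 31.0000
  age 3: 0.14 × 417 = 58.3800
  age 4: 0.07 × 339 = 23.7300
  age 5: 0.03 × 76 = 2.2800
  age 6: 0.02 × 325 = 6.5000
  age 7: 0.01 × 546 = 5.4600
R₀ = 170.8000 + 31.0000 + 58.3800 + 23.7300 + 2.2800 + 6.5000 + 5.4600 = 298.1500

298.15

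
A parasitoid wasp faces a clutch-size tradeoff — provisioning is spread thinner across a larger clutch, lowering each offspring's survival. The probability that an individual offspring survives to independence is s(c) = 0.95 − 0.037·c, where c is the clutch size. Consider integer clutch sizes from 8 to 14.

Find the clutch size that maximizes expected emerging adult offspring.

Expected emerging adult offspring = c × s(c):
  c=8: 8 × 0.654 = 5.232
  c=9: 9 × 0.617 = 5.553
  c=10: 10 × 0.580 = 5.800
  c=11: 11 × 0.543 = 5.973
  c=12: 12 × 0.506 = 6.072
  c=13: 13 × 0.469 = 6.097
  c=14: 14 × 0.432 = 6.048
Maximum at c = 13 (6.097 emerging adult offspring).

13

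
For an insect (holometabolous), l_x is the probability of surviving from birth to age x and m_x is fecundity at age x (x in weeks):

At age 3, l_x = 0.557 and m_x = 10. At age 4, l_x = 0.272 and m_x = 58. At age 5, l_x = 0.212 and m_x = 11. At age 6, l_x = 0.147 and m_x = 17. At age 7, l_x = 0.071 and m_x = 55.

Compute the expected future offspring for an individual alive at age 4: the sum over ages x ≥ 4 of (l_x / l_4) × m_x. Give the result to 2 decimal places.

90.12

l_4 = 0.272. Conditional survival from age 4 to x is l_x / l_4.
  x=4: (0.272/0.272) × 58 = 58.0000
  x=5: (0.212/0.272) × 11 = 8.5735
  x=6: (0.147/0.272) × 17 = 9.1875
  x=7: (0.071/0.272) × 55 = 14.3566
Sum = 58.0000 + 8.5735 + 9.1875 + 14.3566 = 90.1176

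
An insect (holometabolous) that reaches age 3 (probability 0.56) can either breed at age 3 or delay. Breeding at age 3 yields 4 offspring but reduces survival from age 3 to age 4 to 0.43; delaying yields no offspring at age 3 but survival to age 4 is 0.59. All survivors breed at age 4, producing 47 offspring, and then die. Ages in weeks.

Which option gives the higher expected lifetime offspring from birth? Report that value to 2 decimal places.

15.53

breed at age 3: R₀ = 0.56 × (4 + 0.43 × 47) = 0.56 × 24.2100 = 13.5576
delay to age 4: R₀ = 0.56 × (0.59 × 47) = 0.56 × 27.7300 = 15.5288
Higher: delay to age 4 (15.5288).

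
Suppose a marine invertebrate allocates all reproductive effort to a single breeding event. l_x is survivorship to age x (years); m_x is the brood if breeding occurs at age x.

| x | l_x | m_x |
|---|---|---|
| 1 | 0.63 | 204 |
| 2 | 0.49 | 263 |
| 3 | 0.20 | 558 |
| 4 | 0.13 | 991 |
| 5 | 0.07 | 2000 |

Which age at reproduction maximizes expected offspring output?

5

Expected offspring if breeding at age x = l_x × m_x:
  age 1: 0.63 × 204 = 128.520
  age 2: 0.49 × 263 = 128.870
  age 3: 0.20 × 558 = 111.600
  age 4: 0.13 × 991 = 128.830
  age 5: 0.07 × 2000 = 140.000
Maximum at age 5 (140.000).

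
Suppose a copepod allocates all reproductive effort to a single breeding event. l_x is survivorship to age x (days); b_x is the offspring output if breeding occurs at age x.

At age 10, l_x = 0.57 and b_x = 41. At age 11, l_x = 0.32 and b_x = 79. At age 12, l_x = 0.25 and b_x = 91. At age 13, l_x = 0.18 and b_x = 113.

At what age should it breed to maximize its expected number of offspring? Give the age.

Expected offspring if breeding at age x = l_x × b_x:
  age 10: 0.57 × 41 = 23.370
  age 11: 0.32 × 79 = 25.280
  age 12: 0.25 × 91 = 22.750
  age 13: 0.18 × 113 = 20.340
Maximum at age 11 (25.280).

11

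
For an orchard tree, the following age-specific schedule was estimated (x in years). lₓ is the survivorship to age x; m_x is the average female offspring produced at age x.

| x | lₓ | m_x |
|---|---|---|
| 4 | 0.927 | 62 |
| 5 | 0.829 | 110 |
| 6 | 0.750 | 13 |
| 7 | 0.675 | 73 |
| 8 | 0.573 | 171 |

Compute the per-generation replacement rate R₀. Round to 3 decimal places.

R₀ = Σ lₓ m_x:
  age 4: 0.927 × 62 = 57.4740
  age 5: 0.829 × 110 = 91.1900
  age 6: 0.750 × 13 = 9.7500
  age 7: 0.675 × 73 = 49.2750
  age 8: 0.573 × 171 = 97.9830
R₀ = 57.4740 + 91.1900 + 9.7500 + 49.2750 + 97.9830 = 305.6720

305.672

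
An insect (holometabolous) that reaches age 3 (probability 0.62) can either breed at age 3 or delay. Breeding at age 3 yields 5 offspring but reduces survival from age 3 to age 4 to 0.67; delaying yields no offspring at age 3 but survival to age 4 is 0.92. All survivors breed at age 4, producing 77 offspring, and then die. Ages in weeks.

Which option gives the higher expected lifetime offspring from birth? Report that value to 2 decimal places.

breed at age 3: R₀ = 0.62 × (5 + 0.67 × 77) = 0.62 × 56.5900 = 35.0858
delay to age 4: R₀ = 0.62 × (0.92 × 77) = 0.62 × 70.8400 = 43.9208
Higher: delay to age 4 (43.9208).

43.92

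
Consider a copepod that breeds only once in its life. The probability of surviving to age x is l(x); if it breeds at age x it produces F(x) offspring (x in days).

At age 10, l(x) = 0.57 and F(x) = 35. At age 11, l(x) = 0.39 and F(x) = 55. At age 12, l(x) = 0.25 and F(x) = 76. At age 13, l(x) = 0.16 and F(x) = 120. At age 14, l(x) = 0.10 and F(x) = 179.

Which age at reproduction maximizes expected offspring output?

11

Expected offspring if breeding at age x = l(x) × F(x):
  age 10: 0.57 × 35 = 19.950
  age 11: 0.39 × 55 = 21.450
  age 12: 0.25 × 76 = 19.000
  age 13: 0.16 × 120 = 19.200
  age 14: 0.10 × 179 = 17.900
Maximum at age 11 (21.450).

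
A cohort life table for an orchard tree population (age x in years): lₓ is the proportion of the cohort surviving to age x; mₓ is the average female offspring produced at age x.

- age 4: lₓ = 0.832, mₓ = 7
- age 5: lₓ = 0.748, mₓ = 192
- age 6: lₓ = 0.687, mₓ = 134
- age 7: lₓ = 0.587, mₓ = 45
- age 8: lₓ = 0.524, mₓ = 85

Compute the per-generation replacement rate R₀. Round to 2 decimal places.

312.45

R₀ = Σ lₓ mₓ:
  age 4: 0.832 × 7 = 5.8240
  age 5: 0.748 × 192 = 143.6160
  age 6: 0.687 × 134 = 92.0580
  age 7: 0.587 × 45 = 26.4150
  age 8: 0.524 × 85 = 44.5400
R₀ = 5.8240 + 143.6160 + 92.0580 + 26.4150 + 44.5400 = 312.4530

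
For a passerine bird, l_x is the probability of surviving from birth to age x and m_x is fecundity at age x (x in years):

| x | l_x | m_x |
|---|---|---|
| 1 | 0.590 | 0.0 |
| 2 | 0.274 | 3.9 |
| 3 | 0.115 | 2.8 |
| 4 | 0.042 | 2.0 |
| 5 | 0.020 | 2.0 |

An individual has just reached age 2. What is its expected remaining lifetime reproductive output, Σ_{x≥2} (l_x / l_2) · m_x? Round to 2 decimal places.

l_2 = 0.274. Conditional survival from age 2 to x is l_x / l_2.
  x=2: (0.274/0.274) × 3.9 = 3.9000
  x=3: (0.115/0.274) × 2.8 = 1.1752
  x=4: (0.042/0.274) × 2.0 = 0.3066
  x=5: (0.020/0.274) × 2.0 = 0.1460
Sum = 3.9000 + 1.1752 + 0.3066 + 0.1460 = 5.5277

5.53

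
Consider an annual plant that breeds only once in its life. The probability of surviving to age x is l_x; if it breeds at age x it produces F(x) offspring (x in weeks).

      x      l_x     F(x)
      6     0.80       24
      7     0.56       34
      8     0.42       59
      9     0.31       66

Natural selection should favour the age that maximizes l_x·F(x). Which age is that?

8

Expected offspring if breeding at age x = l_x × F(x):
  age 6: 0.80 × 24 = 19.200
  age 7: 0.56 × 34 = 19.040
  age 8: 0.42 × 59 = 24.780
  age 9: 0.31 × 66 = 20.460
Maximum at age 8 (24.780).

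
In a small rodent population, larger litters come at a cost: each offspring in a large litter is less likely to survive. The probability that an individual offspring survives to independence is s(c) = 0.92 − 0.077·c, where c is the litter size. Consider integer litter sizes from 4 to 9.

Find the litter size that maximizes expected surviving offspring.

Expected surviving offspring = c × s(c):
  c=4: 4 × 0.612 = 2.448
  c=5: 5 × 0.535 = 2.675
  c=6: 6 × 0.458 = 2.748
  c=7: 7 × 0.381 = 2.667
  c=8: 8 × 0.304 = 2.432
  c=9: 9 × 0.227 = 2.043
Maximum at c = 6 (2.748 surviving offspring).

6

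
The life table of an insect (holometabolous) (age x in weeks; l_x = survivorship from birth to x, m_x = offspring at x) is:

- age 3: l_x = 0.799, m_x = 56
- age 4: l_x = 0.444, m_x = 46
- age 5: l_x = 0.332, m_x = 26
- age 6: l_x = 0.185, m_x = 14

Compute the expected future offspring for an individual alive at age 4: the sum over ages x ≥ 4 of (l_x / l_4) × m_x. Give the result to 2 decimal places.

l_4 = 0.444. Conditional survival from age 4 to x is l_x / l_4.
  x=4: (0.444/0.444) × 46 = 46.0000
  x=5: (0.332/0.444) × 26 = 19.4414
  x=6: (0.185/0.444) × 14 = 5.8333
Sum = 46.0000 + 19.4414 + 5.8333 = 71.2748

71.27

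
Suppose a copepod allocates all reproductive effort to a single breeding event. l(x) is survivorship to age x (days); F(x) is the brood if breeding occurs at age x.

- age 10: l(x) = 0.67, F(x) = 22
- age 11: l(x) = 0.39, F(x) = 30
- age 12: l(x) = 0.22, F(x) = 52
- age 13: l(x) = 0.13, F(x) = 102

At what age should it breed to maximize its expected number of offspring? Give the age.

10

Expected offspring if breeding at age x = l(x) × F(x):
  age 10: 0.67 × 22 = 14.740
  age 11: 0.39 × 30 = 11.700
  age 12: 0.22 × 52 = 11.440
  age 13: 0.13 × 102 = 13.260
Maximum at age 10 (14.740).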